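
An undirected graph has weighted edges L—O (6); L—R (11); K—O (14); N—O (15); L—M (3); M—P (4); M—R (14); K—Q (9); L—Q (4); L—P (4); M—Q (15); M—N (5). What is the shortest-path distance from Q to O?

Some routes from Q to O:
Q - L - P - M - N - O: 4 + 4 + 4 + 5 + 15 = 32
Q - M - L - O: 15 + 3 + 6 = 24
Q - L - M - N - O: 4 + 3 + 5 + 15 = 27
Q - K - O: 9 + 14 = 23
Q - M - P - L - O: 15 + 4 + 4 + 6 = 29
Q - L - O: 4 + 6 = 10
Shortest: 10.

10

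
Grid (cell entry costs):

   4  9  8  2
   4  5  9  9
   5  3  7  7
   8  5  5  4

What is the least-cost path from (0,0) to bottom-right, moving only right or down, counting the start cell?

One optimal route is (0,0) (1,0) (1,1) (2,1) (3,1) (3,2) (3,3).
Its cost is 4 + 4 + 5 + 3 + 5 + 5 + 4 = 30.

30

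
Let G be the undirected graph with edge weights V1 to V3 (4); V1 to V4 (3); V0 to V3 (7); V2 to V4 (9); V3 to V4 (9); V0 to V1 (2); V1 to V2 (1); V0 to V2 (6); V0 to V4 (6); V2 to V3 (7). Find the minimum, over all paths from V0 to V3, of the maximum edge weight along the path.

Checking several routes:
V0→V1→V3: max(2, 4) = 4
V0→V4→V1→V3: max(6, 3, 4) = 6
V0→V3: max(7) = 7
V0→V2→V1→V3: max(6, 1, 4) = 6
Best route has worst link 4.

4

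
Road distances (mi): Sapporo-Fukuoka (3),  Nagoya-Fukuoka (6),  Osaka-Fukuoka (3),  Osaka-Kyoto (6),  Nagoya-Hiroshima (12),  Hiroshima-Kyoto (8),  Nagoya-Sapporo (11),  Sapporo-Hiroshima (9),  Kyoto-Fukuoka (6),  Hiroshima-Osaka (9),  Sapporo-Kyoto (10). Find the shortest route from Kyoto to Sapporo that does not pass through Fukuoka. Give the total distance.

Checking several routes:
Kyoto - Hiroshima - Sapporo: 8 + 9 = 17
Kyoto - Sapporo: 10
Kyoto - Hiroshima - Nagoya - Sapporo: 8 + 12 + 11 = 31
Kyoto - Osaka - Hiroshima - Sapporo: 6 + 9 + 9 = 24
Best route has total 10 mi.

10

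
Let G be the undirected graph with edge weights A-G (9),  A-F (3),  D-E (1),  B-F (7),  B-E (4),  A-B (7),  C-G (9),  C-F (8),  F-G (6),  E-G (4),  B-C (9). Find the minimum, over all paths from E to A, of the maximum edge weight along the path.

Checking several routes:
E - B - F - A: max(4, 7, 3) = 7
E - G - F - B - A: max(4, 6, 7, 7) = 7
E - G - F - A: max(4, 6, 3) = 6
E - B - A: max(4, 7) = 7
Best route has worst link 6.

6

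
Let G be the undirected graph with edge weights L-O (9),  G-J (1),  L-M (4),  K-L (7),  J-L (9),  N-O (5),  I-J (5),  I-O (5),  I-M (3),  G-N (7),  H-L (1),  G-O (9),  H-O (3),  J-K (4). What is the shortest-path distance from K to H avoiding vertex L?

17

Candidate routes:
K-J-I-O-H: 4 + 5 + 5 + 3 = 17
K-J-G-N-O-H: 4 + 1 + 7 + 5 + 3 = 20
K-J-G-O-H: 4 + 1 + 9 + 3 = 17
Shortest: 17.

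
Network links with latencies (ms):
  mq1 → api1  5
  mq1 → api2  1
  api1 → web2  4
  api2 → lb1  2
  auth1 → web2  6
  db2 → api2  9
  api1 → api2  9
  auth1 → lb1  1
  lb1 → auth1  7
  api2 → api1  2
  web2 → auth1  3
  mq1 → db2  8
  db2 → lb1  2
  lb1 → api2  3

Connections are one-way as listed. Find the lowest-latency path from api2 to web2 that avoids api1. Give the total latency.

15

Routes from api2 to web2 avoiding api1:
api2 - lb1 - auth1 - web2: 2 + 7 + 6 = 15
Shortest: 15 ms.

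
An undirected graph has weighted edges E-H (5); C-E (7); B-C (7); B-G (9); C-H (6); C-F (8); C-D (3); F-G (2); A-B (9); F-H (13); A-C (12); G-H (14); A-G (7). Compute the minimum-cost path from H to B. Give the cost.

13

A few of the H→B routes:
H-F-G-B: 13 + 2 + 9 = 24
H-C-F-G-B: 6 + 8 + 2 + 9 = 25
H-E-C-B: 5 + 7 + 7 = 19
H-C-B: 6 + 7 = 13
H-G-B: 14 + 9 = 23
Shortest: 13.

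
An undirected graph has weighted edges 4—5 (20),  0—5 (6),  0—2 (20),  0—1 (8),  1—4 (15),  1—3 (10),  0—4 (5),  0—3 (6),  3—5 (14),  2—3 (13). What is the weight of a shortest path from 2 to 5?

25

Checking several routes:
2-3-1-0-5: 13 + 10 + 8 + 6 = 37
2-3-5: 13 + 14 = 27
2-3-0-5: 13 + 6 + 6 = 25
2-0-5: 20 + 6 = 26
Best route has total 25.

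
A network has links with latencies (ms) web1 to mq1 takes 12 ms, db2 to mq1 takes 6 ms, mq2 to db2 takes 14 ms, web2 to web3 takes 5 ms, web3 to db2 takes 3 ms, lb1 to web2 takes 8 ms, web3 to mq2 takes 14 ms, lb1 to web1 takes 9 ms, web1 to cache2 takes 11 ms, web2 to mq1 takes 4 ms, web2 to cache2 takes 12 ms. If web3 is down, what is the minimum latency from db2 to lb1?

18

Paths from db2 to lb1 avoiding web3:
db2→mq1→web1→cache2→web2→lb1: 6 + 12 + 11 + 12 + 8 = 49
db2→mq1→web1→lb1: 6 + 12 + 9 = 27
db2→mq1→web2→lb1: 6 + 4 + 8 = 18
db2→mq1→web2→cache2→web1→lb1: 6 + 4 + 12 + 11 + 9 = 42
Best route has total 18 ms.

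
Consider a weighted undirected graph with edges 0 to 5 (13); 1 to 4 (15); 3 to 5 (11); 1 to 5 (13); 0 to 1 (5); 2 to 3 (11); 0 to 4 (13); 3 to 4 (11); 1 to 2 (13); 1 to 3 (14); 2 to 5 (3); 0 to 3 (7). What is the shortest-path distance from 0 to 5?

13

Some routes from 0 to 5:
0 → 3 → 2 → 5: 7 + 11 + 3 = 21
0 → 3 → 5: 7 + 11 = 18
0 → 1 → 2 → 5: 5 + 13 + 3 = 21
0 → 1 → 5: 5 + 13 = 18
0 → 5: 13
Shortest: 13.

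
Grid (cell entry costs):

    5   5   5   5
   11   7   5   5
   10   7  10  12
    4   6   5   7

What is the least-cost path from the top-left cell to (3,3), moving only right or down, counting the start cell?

Path r0c0 -> r0c1 -> r0c2 -> r1c2 -> r2c2 -> r3c2 -> r3c3: 5 + 5 + 5 + 5 + 10 + 5 + 7 = 42.
(Top row then right column would cost 44.)

42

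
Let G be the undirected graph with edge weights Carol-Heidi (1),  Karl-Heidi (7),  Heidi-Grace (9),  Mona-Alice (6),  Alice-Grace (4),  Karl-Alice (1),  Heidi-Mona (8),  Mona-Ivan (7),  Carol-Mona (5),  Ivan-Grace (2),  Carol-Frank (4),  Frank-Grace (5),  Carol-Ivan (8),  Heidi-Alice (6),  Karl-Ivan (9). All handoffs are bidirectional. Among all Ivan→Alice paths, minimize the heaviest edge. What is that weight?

Checking several routes:
Ivan - Grace - Alice: max(2, 4) = 4
Ivan - Grace - Frank - Carol - Mona - Alice: max(2, 5, 4, 5, 6) = 6
Ivan - Grace - Frank - Carol - Heidi - Alice: max(2, 5, 4, 1, 6) = 6
Smallest bottleneck: 4.

4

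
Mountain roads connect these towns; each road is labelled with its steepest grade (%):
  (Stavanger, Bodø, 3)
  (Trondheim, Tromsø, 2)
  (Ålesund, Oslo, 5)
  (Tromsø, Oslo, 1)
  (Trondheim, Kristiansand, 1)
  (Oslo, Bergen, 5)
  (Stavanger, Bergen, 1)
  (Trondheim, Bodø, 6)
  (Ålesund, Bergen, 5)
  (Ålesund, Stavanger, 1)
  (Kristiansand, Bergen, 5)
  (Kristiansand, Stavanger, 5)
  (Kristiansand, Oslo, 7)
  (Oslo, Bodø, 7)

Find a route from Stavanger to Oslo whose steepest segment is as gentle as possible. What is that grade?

5

A few of the Stavanger→Oslo routes:
Stavanger→Ålesund→Oslo: max(1, 5) = 5
Stavanger→Ålesund→Bergen→Oslo: max(1, 5, 5) = 5
Stavanger→Bergen→Ålesund→Oslo: max(1, 5, 5) = 5
Stavanger→Bergen→Kristiansand→Trondheim→Tromsø→Oslo: max(1, 5, 1, 2, 1) = 5
Stavanger→Bergen→Oslo: max(1, 5) = 5
Stavanger→Ålesund→Bergen→Kristiansand→Trondheim→Tromsø→Oslo: max(1, 5, 5, 1, 2, 1) = 5
The minimum achievable maximum is 5%.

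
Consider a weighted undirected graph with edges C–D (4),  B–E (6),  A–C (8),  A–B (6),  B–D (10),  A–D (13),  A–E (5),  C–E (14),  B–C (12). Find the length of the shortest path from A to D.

Checking several routes:
A -> B -> D: 6 + 10 = 16
A -> C -> D: 8 + 4 = 12
A -> B -> C -> D: 6 + 12 + 4 = 22
A -> E -> B -> D: 5 + 6 + 10 = 21
A -> E -> C -> D: 5 + 14 + 4 = 23
A -> D: 13
Shortest: 12.

12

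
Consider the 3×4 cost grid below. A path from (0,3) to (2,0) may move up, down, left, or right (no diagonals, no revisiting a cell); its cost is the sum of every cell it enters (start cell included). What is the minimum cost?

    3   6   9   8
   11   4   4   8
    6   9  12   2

Best path: r0c3 -> r1c3 -> r1c2 -> r1c1 -> r2c1 -> r2c0
Cost: 8 + 8 + 4 + 4 + 9 + 6 = 39

39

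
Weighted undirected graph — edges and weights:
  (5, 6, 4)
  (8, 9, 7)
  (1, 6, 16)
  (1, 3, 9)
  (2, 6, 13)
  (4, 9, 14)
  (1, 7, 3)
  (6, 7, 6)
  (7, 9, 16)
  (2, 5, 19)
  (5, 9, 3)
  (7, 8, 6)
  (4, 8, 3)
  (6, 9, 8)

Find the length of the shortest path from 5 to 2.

17

Some routes from 5 to 2:
5→2: 19
5→9→7→6→2: 3 + 16 + 6 + 13 = 38
5→6→2: 4 + 13 = 17
5→9→8→7→6→2: 3 + 7 + 6 + 6 + 13 = 35
5→9→6→2: 3 + 8 + 13 = 24
The minimum is 17.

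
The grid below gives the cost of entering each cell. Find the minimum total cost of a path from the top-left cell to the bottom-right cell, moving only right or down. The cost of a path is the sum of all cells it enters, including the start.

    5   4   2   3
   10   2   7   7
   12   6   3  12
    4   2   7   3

Take r0c0 r0c1 r1c1 r2c1 r3c1 r3c2 r3c3 for a total of 5 + 4 + 2 + 6 + 2 + 7 + 3 = 29.

29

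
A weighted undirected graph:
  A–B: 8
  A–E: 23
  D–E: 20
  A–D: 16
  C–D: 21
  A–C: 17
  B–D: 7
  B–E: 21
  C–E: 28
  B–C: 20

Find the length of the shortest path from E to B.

Checking several routes:
E -> B: 21
E -> C -> B: 28 + 20 = 48
E -> A -> B: 23 + 8 = 31
E -> D -> B: 20 + 7 = 27
E -> A -> D -> B: 23 + 16 + 7 = 46
E -> D -> A -> B: 20 + 16 + 8 = 44
The minimum is 21.

21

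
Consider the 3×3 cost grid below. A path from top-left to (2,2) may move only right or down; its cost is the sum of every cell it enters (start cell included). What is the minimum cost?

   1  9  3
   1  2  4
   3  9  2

10

Best path: r0c0 -> r1c0 -> r1c1 -> r1c2 -> r2c2
Cost: 1 + 1 + 2 + 4 + 2 = 10
(Top row then right column would cost 19.)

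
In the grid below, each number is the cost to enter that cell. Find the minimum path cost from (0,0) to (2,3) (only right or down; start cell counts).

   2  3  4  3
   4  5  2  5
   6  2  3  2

Path (0,0) → (0,1) → (0,2) → (1,2) → (2,2) → (2,3): 2 + 3 + 4 + 2 + 3 + 2 = 16.
For comparison, the top-then-right route costs 19.

16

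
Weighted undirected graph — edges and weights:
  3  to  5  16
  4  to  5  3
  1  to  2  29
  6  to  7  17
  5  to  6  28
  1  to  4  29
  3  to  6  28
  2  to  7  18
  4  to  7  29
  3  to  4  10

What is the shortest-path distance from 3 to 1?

Some routes from 3 to 1:
3→5→4→1: 16 + 3 + 29 = 48
3→4→7→2→1: 10 + 29 + 18 + 29 = 86
3→4→1: 10 + 29 = 39
3→6→5→4→1: 28 + 28 + 3 + 29 = 88
Shortest: 39.

39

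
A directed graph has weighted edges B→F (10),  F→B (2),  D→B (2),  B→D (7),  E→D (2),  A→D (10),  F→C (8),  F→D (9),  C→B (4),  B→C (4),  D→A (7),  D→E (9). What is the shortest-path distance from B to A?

Paths from B to A:
B → D → A: 7 + 7 = 14
B → F → D → A: 10 + 9 + 7 = 26
Shortest: 14.

14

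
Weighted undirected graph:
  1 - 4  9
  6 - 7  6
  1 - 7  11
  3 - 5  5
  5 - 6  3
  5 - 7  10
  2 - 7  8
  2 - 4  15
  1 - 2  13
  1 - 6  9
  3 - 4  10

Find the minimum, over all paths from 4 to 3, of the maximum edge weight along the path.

9

Some routes from 4 to 3:
4-1-6-5-3: max(9, 9, 3, 5) = 9
4-1-6-7-5-3: max(9, 9, 6, 10, 5) = 10
4-3: max(10) = 10
4-1-7-5-3: max(9, 11, 10, 5) = 11
Smallest bottleneck: 9.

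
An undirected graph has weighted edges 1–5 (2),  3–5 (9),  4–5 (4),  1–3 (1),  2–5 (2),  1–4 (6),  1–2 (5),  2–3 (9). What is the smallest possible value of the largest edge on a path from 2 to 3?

2

Comparing a few candidate routes:
2-5-1-3: max(2, 2, 1) = 2
2-5-3: max(2, 9) = 9
2-5-4-1-3: max(2, 4, 6, 1) = 6
2-1-3: max(5, 1) = 5
The minimum achievable maximum is 2.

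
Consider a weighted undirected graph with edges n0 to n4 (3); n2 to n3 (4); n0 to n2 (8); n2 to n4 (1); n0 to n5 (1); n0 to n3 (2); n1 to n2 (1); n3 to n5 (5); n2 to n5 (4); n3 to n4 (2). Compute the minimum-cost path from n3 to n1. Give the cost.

Comparing a few candidate routes:
n3 - n4 - n2 - n1: 2 + 1 + 1 = 4
n3 - n0 - n5 - n2 - n1: 2 + 1 + 4 + 1 = 8
n3 - n0 - n4 - n2 - n1: 2 + 3 + 1 + 1 = 7
n3 - n2 - n1: 4 + 1 = 5
Best route has total 4.

4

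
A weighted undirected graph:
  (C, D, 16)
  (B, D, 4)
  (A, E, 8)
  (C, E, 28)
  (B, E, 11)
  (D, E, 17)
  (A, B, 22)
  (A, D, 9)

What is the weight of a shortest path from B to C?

20

Checking several routes:
B-D-C: 4 + 16 = 20
B-E-A-D-C: 11 + 8 + 9 + 16 = 44
B-E-C: 11 + 28 = 39
The minimum is 20.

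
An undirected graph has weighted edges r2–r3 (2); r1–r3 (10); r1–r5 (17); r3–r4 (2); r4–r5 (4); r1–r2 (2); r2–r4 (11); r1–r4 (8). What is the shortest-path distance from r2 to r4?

Comparing a few candidate routes:
r2 -> r1 -> r3 -> r4: 2 + 10 + 2 = 14
r2 -> r3 -> r1 -> r4: 2 + 10 + 8 = 20
r2 -> r1 -> r5 -> r4: 2 + 17 + 4 = 23
r2 -> r4: 11
r2 -> r3 -> r4: 2 + 2 = 4
r2 -> r1 -> r4: 2 + 8 = 10
The minimum is 4.

4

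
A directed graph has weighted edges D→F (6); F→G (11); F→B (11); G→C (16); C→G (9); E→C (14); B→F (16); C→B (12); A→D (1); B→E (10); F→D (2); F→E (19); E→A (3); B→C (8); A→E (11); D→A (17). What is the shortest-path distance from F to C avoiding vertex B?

Routes from F to C avoiding B:
F - E - C: 19 + 14 = 33
F - G - C: 11 + 16 = 27
F - D - A - E - C: 2 + 17 + 11 + 14 = 44
Best route has total 27.

27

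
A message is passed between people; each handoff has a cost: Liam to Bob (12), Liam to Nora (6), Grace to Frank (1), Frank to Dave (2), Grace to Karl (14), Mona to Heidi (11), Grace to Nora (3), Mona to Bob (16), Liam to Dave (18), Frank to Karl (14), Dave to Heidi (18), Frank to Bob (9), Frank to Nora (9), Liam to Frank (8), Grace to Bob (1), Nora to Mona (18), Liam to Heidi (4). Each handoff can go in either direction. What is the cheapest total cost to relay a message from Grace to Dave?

Some routes from Grace to Dave:
Grace → Bob → Frank → Dave: 1 + 9 + 2 = 12
Grace → Nora → Liam → Frank → Dave: 3 + 6 + 8 + 2 = 19
Grace → Nora → Frank → Dave: 3 + 9 + 2 = 14
Grace → Bob → Liam → Frank → Dave: 1 + 12 + 8 + 2 = 23
Grace → Frank → Liam → Dave: 1 + 8 + 18 = 27
Grace → Frank → Dave: 1 + 2 = 3
The minimum is 3.

3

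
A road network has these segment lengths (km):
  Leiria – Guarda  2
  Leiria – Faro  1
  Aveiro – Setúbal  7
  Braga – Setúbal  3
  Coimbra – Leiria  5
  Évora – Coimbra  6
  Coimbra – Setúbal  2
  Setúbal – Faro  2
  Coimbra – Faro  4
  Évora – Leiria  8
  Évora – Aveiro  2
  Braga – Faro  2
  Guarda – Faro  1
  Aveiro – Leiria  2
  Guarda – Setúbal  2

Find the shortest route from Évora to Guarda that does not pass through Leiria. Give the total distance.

10

Checking several routes:
Évora→Coimbra→Setúbal→Faro→Guarda: 6 + 2 + 2 + 1 = 11
Évora→Coimbra→Faro→Guarda: 6 + 4 + 1 = 11
Évora→Aveiro→Setúbal→Guarda: 2 + 7 + 2 = 11
Évora→Coimbra→Setúbal→Guarda: 6 + 2 + 2 = 10
Best route has total 10 km.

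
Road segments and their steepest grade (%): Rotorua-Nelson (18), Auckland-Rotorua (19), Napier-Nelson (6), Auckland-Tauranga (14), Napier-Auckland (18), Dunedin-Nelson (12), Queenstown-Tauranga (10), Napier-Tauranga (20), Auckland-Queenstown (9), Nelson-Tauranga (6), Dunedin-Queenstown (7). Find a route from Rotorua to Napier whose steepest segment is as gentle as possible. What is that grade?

18

Some routes from Rotorua to Napier:
Rotorua-Nelson-Dunedin-Queenstown-Tauranga-Auckland-Napier: max(18, 12, 7, 10, 14, 18) = 18
Rotorua-Nelson-Dunedin-Queenstown-Auckland-Napier: max(18, 12, 7, 9, 18) = 18
Rotorua-Nelson-Napier: max(18, 6) = 18
Smallest bottleneck: 18%.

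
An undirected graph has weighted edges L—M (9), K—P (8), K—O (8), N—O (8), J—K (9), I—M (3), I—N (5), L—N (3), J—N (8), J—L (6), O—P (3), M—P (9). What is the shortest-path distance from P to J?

17

A few of the P→J routes:
P→O→K→J: 3 + 8 + 9 = 20
P→K→J: 8 + 9 = 17
P→O→N→L→J: 3 + 8 + 3 + 6 = 20
P→O→N→J: 3 + 8 + 8 = 19
Shortest: 17.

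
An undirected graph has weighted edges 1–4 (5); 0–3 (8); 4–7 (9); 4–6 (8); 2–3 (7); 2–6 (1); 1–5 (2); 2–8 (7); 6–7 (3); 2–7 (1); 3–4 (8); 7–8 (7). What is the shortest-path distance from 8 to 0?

A few of the 8→0 routes:
8-7-2-3-0: 7 + 1 + 7 + 8 = 23
8-2-3-0: 7 + 7 + 8 = 22
8-2-6-4-3-0: 7 + 1 + 8 + 8 + 8 = 32
8-7-6-2-3-0: 7 + 3 + 1 + 7 + 8 = 26
The minimum is 22.

22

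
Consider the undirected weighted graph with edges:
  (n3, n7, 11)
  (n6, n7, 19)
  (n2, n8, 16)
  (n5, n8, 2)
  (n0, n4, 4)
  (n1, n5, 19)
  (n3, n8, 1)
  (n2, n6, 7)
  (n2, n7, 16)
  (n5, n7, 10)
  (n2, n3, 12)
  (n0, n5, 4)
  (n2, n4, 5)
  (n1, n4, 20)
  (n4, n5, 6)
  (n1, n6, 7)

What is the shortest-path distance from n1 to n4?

Some routes from n1 to n4:
n1 -> n6 -> n2 -> n4: 7 + 7 + 5 = 19
n1 -> n5 -> n0 -> n4: 19 + 4 + 4 = 27
n1 -> n6 -> n2 -> n3 -> n8 -> n5 -> n4: 7 + 7 + 12 + 1 + 2 + 6 = 35
n1 -> n4: 20
n1 -> n5 -> n4: 19 + 6 = 25
The minimum is 19.

19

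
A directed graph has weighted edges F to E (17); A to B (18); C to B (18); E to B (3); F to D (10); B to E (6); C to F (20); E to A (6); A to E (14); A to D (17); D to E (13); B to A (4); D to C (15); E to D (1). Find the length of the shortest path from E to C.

16

Routes from E to C:
E-B-A-D-C: 3 + 4 + 17 + 15 = 39
E-A-D-C: 6 + 17 + 15 = 38
E-D-C: 1 + 15 = 16
Shortest: 16.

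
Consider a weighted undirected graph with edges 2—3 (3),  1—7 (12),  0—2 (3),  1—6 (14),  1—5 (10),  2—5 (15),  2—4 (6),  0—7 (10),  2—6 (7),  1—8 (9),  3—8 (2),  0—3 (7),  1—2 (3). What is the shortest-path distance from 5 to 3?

Comparing a few candidate routes:
5 -> 1 -> 8 -> 3: 10 + 9 + 2 = 21
5 -> 2 -> 3: 15 + 3 = 18
5 -> 2 -> 0 -> 3: 15 + 3 + 7 = 25
5 -> 1 -> 2 -> 3: 10 + 3 + 3 = 16
5 -> 1 -> 2 -> 0 -> 3: 10 + 3 + 3 + 7 = 23
Best route has total 16.

16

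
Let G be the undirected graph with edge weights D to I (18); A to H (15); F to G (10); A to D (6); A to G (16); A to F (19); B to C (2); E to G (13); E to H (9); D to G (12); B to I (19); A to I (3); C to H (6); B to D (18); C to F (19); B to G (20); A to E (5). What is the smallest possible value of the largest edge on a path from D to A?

6

Some routes from D to A:
D → A: max(6) = 6
D → G → E → H → A: max(12, 13, 9, 15) = 15
D → G → E → A: max(12, 13, 5) = 13
Best route has worst link 6.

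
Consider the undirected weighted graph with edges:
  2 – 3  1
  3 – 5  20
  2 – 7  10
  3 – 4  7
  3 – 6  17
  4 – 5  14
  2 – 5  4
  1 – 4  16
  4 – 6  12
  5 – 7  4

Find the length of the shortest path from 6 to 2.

Some routes from 6 to 2:
6 - 3 - 5 - 2: 17 + 20 + 4 = 41
6 - 4 - 5 - 7 - 2: 12 + 14 + 4 + 10 = 40
6 - 4 - 5 - 2: 12 + 14 + 4 = 30
6 - 3 - 2: 17 + 1 = 18
6 - 4 - 3 - 2: 12 + 7 + 1 = 20
Shortest: 18.

18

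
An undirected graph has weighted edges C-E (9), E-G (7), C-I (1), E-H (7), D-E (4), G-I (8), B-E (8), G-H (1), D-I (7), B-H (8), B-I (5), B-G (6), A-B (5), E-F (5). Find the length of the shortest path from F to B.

Checking several routes:
F -> E -> H -> G -> B: 5 + 7 + 1 + 6 = 19
F -> E -> G -> B: 5 + 7 + 6 = 18
F -> E -> B: 5 + 8 = 13
F -> E -> C -> I -> B: 5 + 9 + 1 + 5 = 20
Shortest: 13.

13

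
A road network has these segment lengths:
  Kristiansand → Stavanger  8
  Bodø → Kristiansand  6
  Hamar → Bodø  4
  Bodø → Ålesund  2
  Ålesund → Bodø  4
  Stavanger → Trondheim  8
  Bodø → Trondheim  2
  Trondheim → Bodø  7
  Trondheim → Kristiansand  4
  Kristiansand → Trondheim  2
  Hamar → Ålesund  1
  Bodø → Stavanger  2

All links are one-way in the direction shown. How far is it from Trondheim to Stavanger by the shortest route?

Candidate routes:
Trondheim → Bodø → Stavanger: 7 + 2 = 9
Trondheim → Bodø → Kristiansand → Stavanger: 7 + 6 + 8 = 21
Trondheim → Kristiansand → Stavanger: 4 + 8 = 12
Best route has total 9.

9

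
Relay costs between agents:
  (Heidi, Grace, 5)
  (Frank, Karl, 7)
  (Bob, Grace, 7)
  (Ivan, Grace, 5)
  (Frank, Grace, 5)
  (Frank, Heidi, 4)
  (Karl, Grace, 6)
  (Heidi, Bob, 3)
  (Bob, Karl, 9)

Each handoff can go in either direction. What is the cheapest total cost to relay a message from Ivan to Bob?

A few of the Ivan→Bob routes:
Ivan -> Grace -> Heidi -> Bob: 5 + 5 + 3 = 13
Ivan -> Grace -> Bob: 5 + 7 = 12
Ivan -> Grace -> Frank -> Heidi -> Bob: 5 + 5 + 4 + 3 = 17
Best route has total 12.

12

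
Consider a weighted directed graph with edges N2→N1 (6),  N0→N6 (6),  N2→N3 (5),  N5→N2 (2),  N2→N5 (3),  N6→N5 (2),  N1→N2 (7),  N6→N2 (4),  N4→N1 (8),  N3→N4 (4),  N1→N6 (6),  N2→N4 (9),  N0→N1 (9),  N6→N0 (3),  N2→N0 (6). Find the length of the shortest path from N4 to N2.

Candidate routes:
N4 - N1 - N6 - N5 - N2: 8 + 6 + 2 + 2 = 18
N4 - N1 - N2: 8 + 7 = 15
N4 - N1 - N6 - N2: 8 + 6 + 4 = 18
Best route has total 15.

15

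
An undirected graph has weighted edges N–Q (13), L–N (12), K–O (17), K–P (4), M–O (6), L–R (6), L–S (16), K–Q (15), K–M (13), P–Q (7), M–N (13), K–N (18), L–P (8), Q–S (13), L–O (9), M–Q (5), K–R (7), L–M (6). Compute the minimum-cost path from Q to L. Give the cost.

11

Checking several routes:
Q - P - L: 7 + 8 = 15
Q - M - L: 5 + 6 = 11
Q - M - O - L: 5 + 6 + 9 = 20
The minimum is 11.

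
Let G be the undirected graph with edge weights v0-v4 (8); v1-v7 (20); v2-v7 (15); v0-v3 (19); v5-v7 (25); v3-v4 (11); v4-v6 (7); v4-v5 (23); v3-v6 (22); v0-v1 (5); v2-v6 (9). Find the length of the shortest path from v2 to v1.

Checking several routes:
v2→v6→v4→v3→v0→v1: 9 + 7 + 11 + 19 + 5 = 51
v2→v6→v4→v0→v1: 9 + 7 + 8 + 5 = 29
v2→v7→v1: 15 + 20 = 35
v2→v6→v3→v0→v1: 9 + 22 + 19 + 5 = 55
The minimum is 29.

29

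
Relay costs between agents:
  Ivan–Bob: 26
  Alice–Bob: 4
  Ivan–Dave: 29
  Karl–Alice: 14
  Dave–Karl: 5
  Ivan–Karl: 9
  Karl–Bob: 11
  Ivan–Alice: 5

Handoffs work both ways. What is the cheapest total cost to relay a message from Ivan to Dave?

14

A few of the Ivan→Dave routes:
Ivan-Bob-Karl-Dave: 26 + 11 + 5 = 42
Ivan-Karl-Dave: 9 + 5 = 14
Ivan-Alice-Bob-Karl-Dave: 5 + 4 + 11 + 5 = 25
Ivan-Alice-Karl-Dave: 5 + 14 + 5 = 24
Ivan-Dave: 29
Best route has total 14.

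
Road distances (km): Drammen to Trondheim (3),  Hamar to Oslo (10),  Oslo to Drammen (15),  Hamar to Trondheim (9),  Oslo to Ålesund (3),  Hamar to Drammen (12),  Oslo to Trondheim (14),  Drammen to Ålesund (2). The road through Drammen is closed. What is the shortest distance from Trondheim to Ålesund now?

Routes from Trondheim to Ålesund avoiding Drammen:
Trondheim→Hamar→Oslo→Ålesund: 9 + 10 + 3 = 22
Trondheim→Oslo→Ålesund: 14 + 3 = 17
Shortest: 17 km.

17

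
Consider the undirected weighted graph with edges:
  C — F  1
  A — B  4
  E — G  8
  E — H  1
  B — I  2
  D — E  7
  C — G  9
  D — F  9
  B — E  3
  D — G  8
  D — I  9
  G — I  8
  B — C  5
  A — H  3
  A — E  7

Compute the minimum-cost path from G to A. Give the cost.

Some routes from G to A:
G-E-B-A: 8 + 3 + 4 = 15
G-C-B-A: 9 + 5 + 4 = 18
G-E-H-A: 8 + 1 + 3 = 12
G-I-B-E-H-A: 8 + 2 + 3 + 1 + 3 = 17
G-I-B-A: 8 + 2 + 4 = 14
G-E-A: 8 + 7 = 15
Best route has total 12.

12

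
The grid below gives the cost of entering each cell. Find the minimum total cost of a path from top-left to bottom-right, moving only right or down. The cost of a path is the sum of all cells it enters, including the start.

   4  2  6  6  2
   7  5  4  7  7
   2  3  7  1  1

Best path: [0,0] → [0,1] → [1,1] → [2,1] → [2,2] → [2,3] → [2,4]
Cost: 4 + 2 + 5 + 3 + 7 + 1 + 1 = 23

23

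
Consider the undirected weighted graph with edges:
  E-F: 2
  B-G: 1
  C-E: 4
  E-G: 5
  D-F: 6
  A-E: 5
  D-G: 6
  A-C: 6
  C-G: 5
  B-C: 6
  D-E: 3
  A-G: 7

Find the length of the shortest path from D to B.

7

Comparing a few candidate routes:
D→E→C→B: 3 + 4 + 6 = 13
D→E→G→B: 3 + 5 + 1 = 9
D→F→E→G→B: 6 + 2 + 5 + 1 = 14
D→G→B: 6 + 1 = 7
D→E→C→G→B: 3 + 4 + 5 + 1 = 13
Shortest: 7.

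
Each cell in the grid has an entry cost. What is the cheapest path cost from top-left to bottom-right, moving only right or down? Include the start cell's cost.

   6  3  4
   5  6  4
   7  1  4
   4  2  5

23

Cheapest: (0,0) (0,1) (1,1) (2,1) (3,1) (3,2)
  6 + 3 + 6 + 1 + 2 + 5 = 23
(Top row then right column would cost 26.)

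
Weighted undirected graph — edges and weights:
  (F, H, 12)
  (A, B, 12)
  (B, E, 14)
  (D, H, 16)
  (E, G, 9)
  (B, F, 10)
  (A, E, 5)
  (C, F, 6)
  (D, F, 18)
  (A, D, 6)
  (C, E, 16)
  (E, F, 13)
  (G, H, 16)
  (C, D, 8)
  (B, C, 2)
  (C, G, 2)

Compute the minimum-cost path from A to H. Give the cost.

Comparing a few candidate routes:
A - E - F - H: 5 + 13 + 12 = 30
A - E - G - H: 5 + 9 + 16 = 30
A - D - C - G - H: 6 + 8 + 2 + 16 = 32
A - D - H: 6 + 16 = 22
Best route has total 22.

22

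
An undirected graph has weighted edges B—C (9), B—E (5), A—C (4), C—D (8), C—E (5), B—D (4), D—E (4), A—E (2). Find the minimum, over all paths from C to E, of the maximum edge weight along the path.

Some routes from C to E:
C→E: max(5) = 5
C→D→B→E: max(8, 4, 5) = 8
C→A→E: max(4, 2) = 4
Smallest bottleneck: 4.

4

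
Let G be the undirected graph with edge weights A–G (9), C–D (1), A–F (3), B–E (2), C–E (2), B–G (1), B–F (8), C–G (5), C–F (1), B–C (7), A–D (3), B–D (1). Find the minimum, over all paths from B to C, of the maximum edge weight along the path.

A few of the B→C routes:
B→C: max(7) = 7
B→D→A→F→C: max(1, 3, 3, 1) = 3
B→E→C: max(2, 2) = 2
B→D→C: max(1, 1) = 1
B→G→C: max(1, 5) = 5
Smallest bottleneck: 1.

1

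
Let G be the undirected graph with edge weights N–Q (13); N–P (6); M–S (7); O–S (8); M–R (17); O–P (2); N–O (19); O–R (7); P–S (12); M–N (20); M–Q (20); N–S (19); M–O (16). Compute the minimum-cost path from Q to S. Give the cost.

Some routes from Q to S:
Q-N-S: 13 + 19 = 32
Q-M-S: 20 + 7 = 27
Q-N-O-S: 13 + 19 + 8 = 40
Q-N-P-S: 13 + 6 + 12 = 31
Q-N-M-S: 13 + 20 + 7 = 40
Q-N-P-O-S: 13 + 6 + 2 + 8 = 29
Shortest: 27.

27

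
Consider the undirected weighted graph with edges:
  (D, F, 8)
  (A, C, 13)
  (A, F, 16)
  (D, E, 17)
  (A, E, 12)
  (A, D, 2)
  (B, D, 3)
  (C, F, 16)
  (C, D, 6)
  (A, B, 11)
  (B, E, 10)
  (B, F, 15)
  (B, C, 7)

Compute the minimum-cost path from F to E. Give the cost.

Checking several routes:
F → D → A → E: 8 + 2 + 12 = 22
F → B → E: 15 + 10 = 25
F → D → B → E: 8 + 3 + 10 = 21
Shortest: 21.

21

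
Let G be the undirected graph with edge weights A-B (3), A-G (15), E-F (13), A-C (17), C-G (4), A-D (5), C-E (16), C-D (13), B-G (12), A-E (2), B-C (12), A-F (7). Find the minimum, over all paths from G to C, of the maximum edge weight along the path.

Checking several routes:
G→B→C: max(12, 12) = 12
G→B→A→D→C: max(12, 3, 5, 13) = 13
G→A→B→C: max(15, 3, 12) = 15
G→C: max(4) = 4
G→A→D→C: max(15, 5, 13) = 15
Best route has worst link 4.

4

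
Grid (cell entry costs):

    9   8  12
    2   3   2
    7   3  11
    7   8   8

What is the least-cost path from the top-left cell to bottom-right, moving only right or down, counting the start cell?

Cheapest: (0,0) → (1,0) → (1,1) → (2,1) → (3,1) → (3,2)
  9 + 2 + 3 + 3 + 8 + 8 = 33
For comparison, the top-then-right route costs 50.

33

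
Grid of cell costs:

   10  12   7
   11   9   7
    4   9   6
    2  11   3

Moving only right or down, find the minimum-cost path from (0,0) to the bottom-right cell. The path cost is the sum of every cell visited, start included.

One optimal route is [0,0]→[1,0]→[2,0]→[3,0]→[3,1]→[3,2].
Its cost is 10 + 11 + 4 + 2 + 11 + 3 = 41.
(Top row then right column would cost 45.)

41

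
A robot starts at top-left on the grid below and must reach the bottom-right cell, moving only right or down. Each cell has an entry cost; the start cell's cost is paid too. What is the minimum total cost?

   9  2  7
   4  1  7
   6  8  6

Path [0,0] -> [0,1] -> [1,1] -> [1,2] -> [2,2]: 9 + 2 + 1 + 7 + 6 = 25.
For comparison, the top-then-right route costs 31.

25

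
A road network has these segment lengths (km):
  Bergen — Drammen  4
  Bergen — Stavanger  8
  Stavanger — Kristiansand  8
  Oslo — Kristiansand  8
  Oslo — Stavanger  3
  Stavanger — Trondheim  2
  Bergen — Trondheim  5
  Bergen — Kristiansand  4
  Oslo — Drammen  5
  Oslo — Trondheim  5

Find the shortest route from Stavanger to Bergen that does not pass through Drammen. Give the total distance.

7

Checking several routes:
Stavanger - Trondheim - Oslo - Kristiansand - Bergen: 2 + 5 + 8 + 4 = 19
Stavanger - Trondheim - Bergen: 2 + 5 = 7
Stavanger - Kristiansand - Bergen: 8 + 4 = 12
Stavanger - Oslo - Kristiansand - Bergen: 3 + 8 + 4 = 15
Stavanger - Oslo - Trondheim - Bergen: 3 + 5 + 5 = 13
Stavanger - Bergen: 8
Best route has total 7 km.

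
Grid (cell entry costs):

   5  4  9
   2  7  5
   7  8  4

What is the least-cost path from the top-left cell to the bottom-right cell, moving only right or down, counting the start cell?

Cheapest: [0,0]→[1,0]→[1,1]→[1,2]→[2,2]
  5 + 2 + 7 + 5 + 4 = 23
(Top row then right column would cost 27.)

23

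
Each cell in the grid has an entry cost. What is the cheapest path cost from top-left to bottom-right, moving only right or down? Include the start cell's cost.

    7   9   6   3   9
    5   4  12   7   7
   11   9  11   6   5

Path (0,0) (0,1) (0,2) (0,3) (1,3) (2,3) (2,4): 7 + 9 + 6 + 3 + 7 + 6 + 5 = 43.
(Top row then right column would cost 46.)

43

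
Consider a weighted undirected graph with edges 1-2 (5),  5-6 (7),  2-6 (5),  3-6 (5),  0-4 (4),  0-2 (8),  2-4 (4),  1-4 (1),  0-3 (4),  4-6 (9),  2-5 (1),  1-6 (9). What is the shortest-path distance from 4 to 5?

5

Checking several routes:
4 → 2 → 5: 4 + 1 = 5
4 → 1 → 2 → 5: 1 + 5 + 1 = 7
4 → 6 → 2 → 5: 9 + 5 + 1 = 15
4 → 0 → 2 → 5: 4 + 8 + 1 = 13
Best route has total 5.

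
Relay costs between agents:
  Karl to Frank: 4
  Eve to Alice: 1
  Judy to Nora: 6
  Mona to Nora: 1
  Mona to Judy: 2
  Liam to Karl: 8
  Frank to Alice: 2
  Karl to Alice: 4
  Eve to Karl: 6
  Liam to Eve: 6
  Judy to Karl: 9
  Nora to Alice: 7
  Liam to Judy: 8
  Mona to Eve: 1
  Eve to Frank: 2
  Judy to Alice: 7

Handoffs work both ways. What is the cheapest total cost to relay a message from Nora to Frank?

4

Comparing a few candidate routes:
Nora→Mona→Eve→Alice→Karl→Frank: 1 + 1 + 1 + 4 + 4 = 11
Nora→Alice→Frank: 7 + 2 = 9
Nora→Mona→Eve→Alice→Frank: 1 + 1 + 1 + 2 = 5
Nora→Alice→Eve→Frank: 7 + 1 + 2 = 10
Nora→Judy→Mona→Eve→Frank: 6 + 2 + 1 + 2 = 11
Nora→Mona→Eve→Frank: 1 + 1 + 2 = 4
Shortest: 4.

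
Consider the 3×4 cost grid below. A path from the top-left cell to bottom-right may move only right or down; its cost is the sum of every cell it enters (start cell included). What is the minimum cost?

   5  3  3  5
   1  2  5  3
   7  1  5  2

Take [0,0] → [1,0] → [1,1] → [2,1] → [2,2] → [2,3] for a total of 5 + 1 + 2 + 1 + 5 + 2 = 16.

16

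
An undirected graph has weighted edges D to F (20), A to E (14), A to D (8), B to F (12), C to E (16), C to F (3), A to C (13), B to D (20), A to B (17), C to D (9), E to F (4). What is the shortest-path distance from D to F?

12

A few of the D→F routes:
D → A → C → F: 8 + 13 + 3 = 24
D → C → F: 9 + 3 = 12
D → A → E → F: 8 + 14 + 4 = 26
D → B → F: 20 + 12 = 32
D → F: 20
D → C → E → F: 9 + 16 + 4 = 29
The minimum is 12.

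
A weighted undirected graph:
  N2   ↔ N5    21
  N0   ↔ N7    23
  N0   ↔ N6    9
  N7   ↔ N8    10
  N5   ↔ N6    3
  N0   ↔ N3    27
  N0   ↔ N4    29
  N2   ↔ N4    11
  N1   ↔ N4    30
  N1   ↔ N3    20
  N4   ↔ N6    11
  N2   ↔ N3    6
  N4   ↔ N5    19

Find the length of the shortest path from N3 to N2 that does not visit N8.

6

A few of the N3→N2 routes:
N3 - N0 - N6 - N5 - N2: 27 + 9 + 3 + 21 = 60
N3 - N0 - N6 - N4 - N2: 27 + 9 + 11 + 11 = 58
N3 - N2: 6
Best route has total 6.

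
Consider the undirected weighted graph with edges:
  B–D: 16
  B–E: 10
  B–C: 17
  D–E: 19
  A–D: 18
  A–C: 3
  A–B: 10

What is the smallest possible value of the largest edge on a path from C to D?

Checking several routes:
C→B→A→D: max(17, 10, 18) = 18
C→B→D: max(17, 16) = 17
C→A→B→D: max(3, 10, 16) = 16
C→A→B→E→D: max(3, 10, 10, 19) = 19
C→A→D: max(3, 18) = 18
Smallest bottleneck: 16.

16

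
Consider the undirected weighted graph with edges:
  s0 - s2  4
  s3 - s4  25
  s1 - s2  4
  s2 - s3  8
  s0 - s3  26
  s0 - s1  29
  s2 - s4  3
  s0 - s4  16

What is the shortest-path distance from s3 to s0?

A few of the s3→s0 routes:
s3 - s4 - s2 - s0: 25 + 3 + 4 = 32
s3 - s2 - s4 - s0: 8 + 3 + 16 = 27
s3 - s4 - s0: 25 + 16 = 41
s3 - s2 - s1 - s0: 8 + 4 + 29 = 41
s3 - s0: 26
s3 - s2 - s0: 8 + 4 = 12
Shortest: 12.

12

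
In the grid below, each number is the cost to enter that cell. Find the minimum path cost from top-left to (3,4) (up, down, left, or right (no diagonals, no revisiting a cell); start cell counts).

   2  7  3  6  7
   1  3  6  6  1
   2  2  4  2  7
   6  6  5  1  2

Best path: r0c0 → r1c0 → r2c0 → r2c1 → r2c2 → r2c3 → r3c3 → r3c4
Cost: 2 + 1 + 2 + 2 + 4 + 2 + 1 + 2 = 16

16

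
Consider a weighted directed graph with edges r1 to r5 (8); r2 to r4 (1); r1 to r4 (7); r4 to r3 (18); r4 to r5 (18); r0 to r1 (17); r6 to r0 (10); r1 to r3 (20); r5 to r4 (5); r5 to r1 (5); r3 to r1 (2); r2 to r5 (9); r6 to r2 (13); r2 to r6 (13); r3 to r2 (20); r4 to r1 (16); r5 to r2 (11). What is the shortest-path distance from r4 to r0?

Comparing a few candidate routes:
r4 - r5 - r2 - r6 - r0: 18 + 11 + 13 + 10 = 52
r4 - r3 - r2 - r6 - r0: 18 + 20 + 13 + 10 = 61
r4 - r1 - r5 - r2 - r6 - r0: 16 + 8 + 11 + 13 + 10 = 58
r4 - r3 - r1 - r5 - r2 - r6 - r0: 18 + 2 + 8 + 11 + 13 + 10 = 62
Shortest: 52.

52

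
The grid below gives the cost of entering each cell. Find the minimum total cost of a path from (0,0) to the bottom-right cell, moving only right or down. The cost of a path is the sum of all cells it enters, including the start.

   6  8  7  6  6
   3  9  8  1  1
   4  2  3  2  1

21

Cheapest: r0c0 → r1c0 → r2c0 → r2c1 → r2c2 → r2c3 → r2c4
  6 + 3 + 4 + 2 + 3 + 2 + 1 = 21
(Top row then right column would cost 35.)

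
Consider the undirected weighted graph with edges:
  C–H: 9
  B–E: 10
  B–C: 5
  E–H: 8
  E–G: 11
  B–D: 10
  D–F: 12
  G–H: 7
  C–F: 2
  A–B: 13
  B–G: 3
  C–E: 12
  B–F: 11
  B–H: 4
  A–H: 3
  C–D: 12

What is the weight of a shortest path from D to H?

Comparing a few candidate routes:
D -> B -> H: 10 + 4 = 14
D -> B -> G -> H: 10 + 3 + 7 = 20
D -> C -> B -> H: 12 + 5 + 4 = 21
D -> F -> C -> H: 12 + 2 + 9 = 23
D -> F -> C -> B -> H: 12 + 2 + 5 + 4 = 23
D -> C -> H: 12 + 9 = 21
The minimum is 14.

14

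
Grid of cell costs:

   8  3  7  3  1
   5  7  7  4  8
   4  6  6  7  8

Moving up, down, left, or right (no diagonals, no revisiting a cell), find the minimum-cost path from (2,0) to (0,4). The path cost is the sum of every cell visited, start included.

30

Path (2,0) → (1,0) → (1,1) → (0,1) → (0,2) → (0,3) → (0,4): 4 + 5 + 7 + 3 + 7 + 3 + 1 = 30.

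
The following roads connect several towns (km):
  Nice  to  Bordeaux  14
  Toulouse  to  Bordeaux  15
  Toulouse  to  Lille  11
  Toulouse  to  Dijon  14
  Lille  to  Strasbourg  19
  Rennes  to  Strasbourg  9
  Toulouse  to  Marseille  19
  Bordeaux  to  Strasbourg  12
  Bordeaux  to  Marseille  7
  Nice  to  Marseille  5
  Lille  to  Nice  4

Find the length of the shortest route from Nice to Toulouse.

15

Some routes from Nice to Toulouse:
Nice → Marseille → Toulouse: 5 + 19 = 24
Nice → Lille → Toulouse: 4 + 11 = 15
Nice → Marseille → Bordeaux → Toulouse: 5 + 7 + 15 = 27
Best route has total 15 km.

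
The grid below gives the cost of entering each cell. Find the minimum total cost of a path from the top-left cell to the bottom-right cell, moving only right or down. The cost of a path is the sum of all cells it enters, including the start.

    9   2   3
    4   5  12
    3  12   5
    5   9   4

34

Path (0,0) → (1,0) → (2,0) → (3,0) → (3,1) → (3,2): 9 + 4 + 3 + 5 + 9 + 4 = 34.
(Top row then right column would cost 35.)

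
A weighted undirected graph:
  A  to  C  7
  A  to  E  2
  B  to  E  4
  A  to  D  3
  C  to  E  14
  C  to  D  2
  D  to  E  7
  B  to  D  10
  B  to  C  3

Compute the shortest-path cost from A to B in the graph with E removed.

Candidate routes:
A → C → B: 7 + 3 = 10
A → D → B: 3 + 10 = 13
A → C → D → B: 7 + 2 + 10 = 19
A → D → C → B: 3 + 2 + 3 = 8
The minimum is 8.

8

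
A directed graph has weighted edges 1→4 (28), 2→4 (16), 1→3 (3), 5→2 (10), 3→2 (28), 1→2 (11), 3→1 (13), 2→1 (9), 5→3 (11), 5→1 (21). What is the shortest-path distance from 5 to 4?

Checking several routes:
5→1→2→4: 21 + 11 + 16 = 48
5→2→4: 10 + 16 = 26
5→2→1→4: 10 + 9 + 28 = 47
The minimum is 26.

26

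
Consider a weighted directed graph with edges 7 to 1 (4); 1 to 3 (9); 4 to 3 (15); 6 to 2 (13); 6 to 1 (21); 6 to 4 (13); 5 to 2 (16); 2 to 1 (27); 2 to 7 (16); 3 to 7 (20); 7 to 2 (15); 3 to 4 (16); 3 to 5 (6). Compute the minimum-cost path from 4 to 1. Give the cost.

39

Paths from 4 to 1:
4-3-7-1: 15 + 20 + 4 = 39
4-3-5-2-7-1: 15 + 6 + 16 + 16 + 4 = 57
4-3-5-2-1: 15 + 6 + 16 + 27 = 64
4-3-7-2-1: 15 + 20 + 15 + 27 = 77
Shortest: 39.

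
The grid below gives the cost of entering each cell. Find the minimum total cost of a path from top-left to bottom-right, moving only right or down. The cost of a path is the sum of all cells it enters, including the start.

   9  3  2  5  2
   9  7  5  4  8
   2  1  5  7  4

Take [0,0] -> [0,1] -> [0,2] -> [0,3] -> [0,4] -> [1,4] -> [2,4] for a total of 9 + 3 + 2 + 5 + 2 + 8 + 4 = 33.

33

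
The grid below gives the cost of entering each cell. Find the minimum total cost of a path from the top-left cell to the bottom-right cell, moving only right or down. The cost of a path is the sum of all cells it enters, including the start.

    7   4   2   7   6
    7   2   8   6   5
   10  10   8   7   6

One optimal route is r0c0 → r0c1 → r0c2 → r0c3 → r0c4 → r1c4 → r2c4.
Its cost is 7 + 4 + 2 + 7 + 6 + 5 + 6 = 37.

37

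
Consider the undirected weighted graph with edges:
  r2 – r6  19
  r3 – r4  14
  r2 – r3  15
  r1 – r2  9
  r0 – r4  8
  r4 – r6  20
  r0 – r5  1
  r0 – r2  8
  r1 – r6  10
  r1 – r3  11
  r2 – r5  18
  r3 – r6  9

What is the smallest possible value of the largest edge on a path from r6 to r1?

10

Comparing a few candidate routes:
r6 - r3 - r1: max(9, 11) = 11
r6 - r3 - r2 - r1: max(9, 15, 9) = 15
r6 - r3 - r4 - r0 - r2 - r1: max(9, 14, 8, 8, 9) = 14
r6 - r1: max(10) = 10
Best route has worst link 10.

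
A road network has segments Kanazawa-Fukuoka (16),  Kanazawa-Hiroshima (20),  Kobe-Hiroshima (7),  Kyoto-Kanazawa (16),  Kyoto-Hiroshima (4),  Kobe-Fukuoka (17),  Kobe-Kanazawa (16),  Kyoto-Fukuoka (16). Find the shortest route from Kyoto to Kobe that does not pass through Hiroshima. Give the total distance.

A few of the Kyoto→Kobe routes:
Kyoto-Fukuoka-Kobe: 16 + 17 = 33
Kyoto-Fukuoka-Kanazawa-Kobe: 16 + 16 + 16 = 48
Kyoto-Kanazawa-Kobe: 16 + 16 = 32
The minimum is 32 km.

32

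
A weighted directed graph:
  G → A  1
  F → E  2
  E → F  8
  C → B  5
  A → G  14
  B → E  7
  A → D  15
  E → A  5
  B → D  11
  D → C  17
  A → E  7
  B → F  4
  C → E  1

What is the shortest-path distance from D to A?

23

Candidate routes:
D - C - B - F - E - A: 17 + 5 + 4 + 2 + 5 = 33
D - C - E - A: 17 + 1 + 5 = 23
D - C - B - E - A: 17 + 5 + 7 + 5 = 34
Best route has total 23.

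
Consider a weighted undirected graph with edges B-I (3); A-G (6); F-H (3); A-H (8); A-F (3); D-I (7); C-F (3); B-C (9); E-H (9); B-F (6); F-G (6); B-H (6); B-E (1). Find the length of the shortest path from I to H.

9

A few of the I→H routes:
I - B - F - H: 3 + 6 + 3 = 12
I - B - C - F - H: 3 + 9 + 3 + 3 = 18
I - B - H: 3 + 6 = 9
I - B - F - A - H: 3 + 6 + 3 + 8 = 20
I - B - E - H: 3 + 1 + 9 = 13
The minimum is 9.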